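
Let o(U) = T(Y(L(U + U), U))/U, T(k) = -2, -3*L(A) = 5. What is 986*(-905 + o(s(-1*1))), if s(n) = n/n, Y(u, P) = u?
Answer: -894302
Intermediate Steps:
L(A) = -5/3 (L(A) = -1/3*5 = -5/3)
s(n) = 1
o(U) = -2/U
986*(-905 + o(s(-1*1))) = 986*(-905 - 2/1) = 986*(-905 - 2*1) = 986*(-905 - 2) = 986*(-907) = -894302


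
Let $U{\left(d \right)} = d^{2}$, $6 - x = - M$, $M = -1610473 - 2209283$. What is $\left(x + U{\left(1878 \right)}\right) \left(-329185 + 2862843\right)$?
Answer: $-742022283828$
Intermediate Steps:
$M = -3819756$
$x = -3819750$ ($x = 6 - \left(-1\right) \left(-3819756\right) = 6 - 3819756 = -3819750$)
$\left(x + U{\left(1878 \right)}\right) \left(-329185 + 2862843\right) = \left(-3819750 + 1878^{2}\right) \left(-329185 + 2862843\right) = \left(-3819750 + 3526884\right) 2533658 = \left(-292866\right) 2533658 = -742022283828$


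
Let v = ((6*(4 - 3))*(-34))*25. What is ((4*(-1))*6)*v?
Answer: 122400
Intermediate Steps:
v = -5100 (v = ((6*1)*(-34))*25 = (6*(-34))*25 = -204*25 = -5100)
((4*(-1))*6)*v = ((4*(-1))*6)*(-5100) = -4*6*(-5100) = -24*(-5100) = 122400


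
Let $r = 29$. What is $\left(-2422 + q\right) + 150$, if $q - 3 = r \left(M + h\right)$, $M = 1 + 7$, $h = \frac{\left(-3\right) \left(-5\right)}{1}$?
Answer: $-1602$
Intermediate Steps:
$h = 15$ ($h = 15 \cdot 1 = 15$)
$M = 8$
$q = 670$ ($q = 3 + 29 \left(8 + 15\right) = 3 + 29 \cdot 23 = 3 + 667 = 670$)
$\left(-2422 + q\right) + 150 = \left(-2422 + 670\right) + 150 = -1752 + 150 = -1602$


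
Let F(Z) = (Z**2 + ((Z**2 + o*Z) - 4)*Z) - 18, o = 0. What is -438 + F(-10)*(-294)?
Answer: 257694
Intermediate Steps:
F(Z) = -18 + Z**2 + Z*(-4 + Z**2) (F(Z) = (Z**2 + ((Z**2 + 0*Z) - 4)*Z) - 18 = (Z**2 + ((Z**2 + 0) - 4)*Z) - 18 = (Z**2 + (Z**2 - 4)*Z) - 18 = (Z**2 + (-4 + Z**2)*Z) - 18 = (Z**2 + Z*(-4 + Z**2)) - 18 = -18 + Z**2 + Z*(-4 + Z**2))
-438 + F(-10)*(-294) = -438 + (-18 + (-10)**2 + (-10)**3 - 4*(-10))*(-294) = -438 + (-18 + 100 - 1000 + 40)*(-294) = -438 - 878*(-294) = -438 + 258132 = 257694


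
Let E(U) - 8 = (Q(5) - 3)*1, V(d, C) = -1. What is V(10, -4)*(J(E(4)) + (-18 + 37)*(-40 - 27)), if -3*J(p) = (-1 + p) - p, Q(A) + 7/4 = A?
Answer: 3818/3 ≈ 1272.7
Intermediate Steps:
Q(A) = -7/4 + A
E(U) = 33/4 (E(U) = 8 + ((-7/4 + 5) - 3)*1 = 8 + (13/4 - 3)*1 = 8 + (¼)*1 = 8 + ¼ = 33/4)
J(p) = ⅓ (J(p) = -((-1 + p) - p)/3 = -⅓*(-1) = ⅓)
V(10, -4)*(J(E(4)) + (-18 + 37)*(-40 - 27)) = -(⅓ + (-18 + 37)*(-40 - 27)) = -(⅓ + 19*(-67)) = -(⅓ - 1273) = -1*(-3818/3) = 3818/3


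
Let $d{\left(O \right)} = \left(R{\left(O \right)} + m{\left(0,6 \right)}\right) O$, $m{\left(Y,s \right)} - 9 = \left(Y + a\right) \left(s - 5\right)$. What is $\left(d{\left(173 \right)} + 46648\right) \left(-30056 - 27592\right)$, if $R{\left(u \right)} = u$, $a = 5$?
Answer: $-4554134352$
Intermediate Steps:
$m{\left(Y,s \right)} = 9 + \left(-5 + s\right) \left(5 + Y\right)$ ($m{\left(Y,s \right)} = 9 + \left(Y + 5\right) \left(s - 5\right) = 9 + \left(5 + Y\right) \left(-5 + s\right) = 9 + \left(-5 + s\right) \left(5 + Y\right)$)
$d{\left(O \right)} = O \left(14 + O\right)$ ($d{\left(O \right)} = \left(O + \left(-16 - 0 + 5 \cdot 6 + 0 \cdot 6\right)\right) O = \left(O + \left(-16 + 0 + 30 + 0\right)\right) O = \left(O + 14\right) O = \left(14 + O\right) O = O \left(14 + O\right)$)
$\left(d{\left(173 \right)} + 46648\right) \left(-30056 - 27592\right) = \left(173 \left(14 + 173\right) + 46648\right) \left(-30056 - 27592\right) = \left(173 \cdot 187 + 46648\right) \left(-57648\right) = \left(32351 + 46648\right) \left(-57648\right) = 78999 \left(-57648\right) = -4554134352$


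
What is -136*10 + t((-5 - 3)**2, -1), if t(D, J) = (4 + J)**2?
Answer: -1351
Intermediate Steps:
-136*10 + t((-5 - 3)**2, -1) = -136*10 + (4 - 1)**2 = -1360 + 3**2 = -1360 + 9 = -1351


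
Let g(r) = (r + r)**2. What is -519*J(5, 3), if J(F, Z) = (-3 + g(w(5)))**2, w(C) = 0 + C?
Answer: -4883271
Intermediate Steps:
w(C) = C
g(r) = 4*r**2 (g(r) = (2*r)**2 = 4*r**2)
J(F, Z) = 9409 (J(F, Z) = (-3 + 4*5**2)**2 = (-3 + 4*25)**2 = (-3 + 100)**2 = 97**2 = 9409)
-519*J(5, 3) = -519*9409 = -4883271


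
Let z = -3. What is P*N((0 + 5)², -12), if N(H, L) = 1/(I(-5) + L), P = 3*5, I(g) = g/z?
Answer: -45/31 ≈ -1.4516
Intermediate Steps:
I(g) = -g/3 (I(g) = g/(-3) = g*(-⅓) = -g/3)
P = 15
N(H, L) = 1/(5/3 + L) (N(H, L) = 1/(-⅓*(-5) + L) = 1/(5/3 + L))
P*N((0 + 5)², -12) = 15*(3/(5 + 3*(-12))) = 15*(3/(5 - 36)) = 15*(3/(-31)) = 15*(3*(-1/31)) = 15*(-3/31) = -45/31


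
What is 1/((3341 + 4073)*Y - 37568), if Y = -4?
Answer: -1/67224 ≈ -1.4876e-5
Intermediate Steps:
1/((3341 + 4073)*Y - 37568) = 1/((3341 + 4073)*(-4) - 37568) = 1/(7414*(-4) - 37568) = 1/(-29656 - 37568) = 1/(-67224) = -1/67224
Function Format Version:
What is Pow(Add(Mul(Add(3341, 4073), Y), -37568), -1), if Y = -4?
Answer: Rational(-1, 67224) ≈ -1.4876e-5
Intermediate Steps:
Pow(Add(Mul(Add(3341, 4073), Y), -37568), -1) = Pow(Add(Mul(Add(3341, 4073), -4), -37568), -1) = Pow(Add(Mul(7414, -4), -37568), -1) = Pow(Add(-29656, -37568), -1) = Pow(-67224, -1) = Rational(-1, 67224)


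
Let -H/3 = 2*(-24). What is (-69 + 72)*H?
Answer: 432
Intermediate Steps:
H = 144 (H = -6*(-24) = -3*(-48) = 144)
(-69 + 72)*H = (-69 + 72)*144 = 3*144 = 432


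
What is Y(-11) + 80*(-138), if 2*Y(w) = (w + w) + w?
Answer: -22113/2 ≈ -11057.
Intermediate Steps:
Y(w) = 3*w/2 (Y(w) = ((w + w) + w)/2 = (2*w + w)/2 = (3*w)/2 = 3*w/2)
Y(-11) + 80*(-138) = (3/2)*(-11) + 80*(-138) = -33/2 - 11040 = -22113/2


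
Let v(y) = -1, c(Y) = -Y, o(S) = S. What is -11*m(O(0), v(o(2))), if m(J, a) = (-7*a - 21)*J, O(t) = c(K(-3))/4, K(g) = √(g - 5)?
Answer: -77*I*√2 ≈ -108.89*I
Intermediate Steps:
K(g) = √(-5 + g)
O(t) = -I*√2/2 (O(t) = -√(-5 - 3)/4 = -√(-8)*(¼) = -2*I*√2*(¼) = -I*√2/2)
m(J, a) = J*(-21 - 7*a) (m(J, a) = (-21 - 7*a)*J = J*(-21 - 7*a))
-11*m(O(0), v(o(2))) = -(-77)*(-I*√2/2)*(3 - 1) = -(-77)*(-I*√2/2)*2 = -77*I*√2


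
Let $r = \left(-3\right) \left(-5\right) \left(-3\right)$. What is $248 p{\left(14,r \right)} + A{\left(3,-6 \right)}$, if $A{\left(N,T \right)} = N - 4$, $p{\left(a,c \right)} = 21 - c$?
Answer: $16367$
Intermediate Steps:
$r = -45$ ($r = 15 \left(-3\right) = -45$)
$A{\left(N,T \right)} = -4 + N$ ($A{\left(N,T \right)} = N - 4 = -4 + N$)
$248 p{\left(14,r \right)} + A{\left(3,-6 \right)} = 248 \left(21 - -45\right) + \left(-4 + 3\right) = 248 \left(21 + 45\right) - 1 = 248 \cdot 66 - 1 = 16368 - 1 = 16367$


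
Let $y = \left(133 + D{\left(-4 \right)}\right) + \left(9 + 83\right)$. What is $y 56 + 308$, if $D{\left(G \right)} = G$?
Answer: $12684$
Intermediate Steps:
$y = 221$ ($y = \left(133 - 4\right) + \left(9 + 83\right) = 129 + 92 = 221$)
$y 56 + 308 = 221 \cdot 56 + 308 = 12376 + 308 = 12684$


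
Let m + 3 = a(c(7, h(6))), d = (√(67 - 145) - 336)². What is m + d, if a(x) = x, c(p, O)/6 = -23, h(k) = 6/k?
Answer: 112677 - 672*I*√78 ≈ 1.1268e+5 - 5934.9*I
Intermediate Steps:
d = (-336 + I*√78)² (d = (√(-78) - 336)² = (I*√78 - 336)² = (-336 + I*√78)² ≈ 1.1282e+5 - 5934.9*I)
c(p, O) = -138 (c(p, O) = 6*(-23) = -138)
m = -141 (m = -3 - 138 = -141)
m + d = -141 + (336 - I*√78)²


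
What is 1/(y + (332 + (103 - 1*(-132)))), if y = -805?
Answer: -1/238 ≈ -0.0042017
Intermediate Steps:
1/(y + (332 + (103 - 1*(-132)))) = 1/(-805 + (332 + (103 - 1*(-132)))) = 1/(-805 + (332 + (103 + 132))) = 1/(-805 + (332 + 235)) = 1/(-805 + 567) = 1/(-238) = -1/238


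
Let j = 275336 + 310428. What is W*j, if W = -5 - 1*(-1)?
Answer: -2343056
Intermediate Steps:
W = -4 (W = -5 + 1 = -4)
j = 585764
W*j = -4*585764 = -2343056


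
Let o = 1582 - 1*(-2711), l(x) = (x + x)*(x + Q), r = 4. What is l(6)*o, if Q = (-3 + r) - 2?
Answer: 257580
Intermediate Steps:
Q = -1 (Q = (-3 + 4) - 2 = 1 - 2 = -1)
l(x) = 2*x*(-1 + x) (l(x) = (x + x)*(x - 1) = (2*x)*(-1 + x) = 2*x*(-1 + x))
o = 4293 (o = 1582 + 2711 = 4293)
l(6)*o = (2*6*(-1 + 6))*4293 = (2*6*5)*4293 = 60*4293 = 257580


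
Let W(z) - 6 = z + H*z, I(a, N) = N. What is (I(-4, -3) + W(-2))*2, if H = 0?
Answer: 2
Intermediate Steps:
W(z) = 6 + z (W(z) = 6 + (z + 0*z) = 6 + (z + 0) = 6 + z)
(I(-4, -3) + W(-2))*2 = (-3 + (6 - 2))*2 = (-3 + 4)*2 = 1*2 = 2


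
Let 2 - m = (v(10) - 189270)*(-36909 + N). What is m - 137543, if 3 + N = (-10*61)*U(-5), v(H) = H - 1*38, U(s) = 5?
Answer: -7564864217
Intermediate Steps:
v(H) = -38 + H (v(H) = H - 38 = -38 + H)
N = -3053 (N = -3 - 10*61*5 = -3 - 610*5 = -3 - 3050 = -3053)
m = -7564726674 (m = 2 - ((-38 + 10) - 189270)*(-36909 - 3053) = 2 - (-28 - 189270)*(-39962) = 2 - (-189298)*(-39962) = 2 - 1*7564726676 = 2 - 7564726676 = -7564726674)
m - 137543 = -7564726674 - 137543 = -7564864217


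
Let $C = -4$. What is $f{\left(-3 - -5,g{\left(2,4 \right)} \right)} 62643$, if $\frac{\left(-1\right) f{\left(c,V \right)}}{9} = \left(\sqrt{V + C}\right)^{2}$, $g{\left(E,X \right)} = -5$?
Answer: $5074083$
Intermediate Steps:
$f{\left(c,V \right)} = 36 - 9 V$ ($f{\left(c,V \right)} = - 9 \left(\sqrt{V - 4}\right)^{2} = - 9 \left(\sqrt{-4 + V}\right)^{2} = - 9 \left(-4 + V\right) = 36 - 9 V$)
$f{\left(-3 - -5,g{\left(2,4 \right)} \right)} 62643 = \left(36 - -45\right) 62643 = \left(36 + 45\right) 62643 = 81 \cdot 62643 = 5074083$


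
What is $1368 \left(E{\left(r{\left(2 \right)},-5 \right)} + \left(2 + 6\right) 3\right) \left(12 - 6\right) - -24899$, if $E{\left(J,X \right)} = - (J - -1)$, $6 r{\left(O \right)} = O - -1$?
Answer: $209579$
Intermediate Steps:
$r{\left(O \right)} = \frac{1}{6} + \frac{O}{6}$ ($r{\left(O \right)} = \frac{O - -1}{6} = \frac{O + 1}{6} = \frac{1 + O}{6} = \frac{1}{6} + \frac{O}{6}$)
$E{\left(J,X \right)} = -1 - J$ ($E{\left(J,X \right)} = - (J + 1) = - (1 + J) = -1 - J$)
$1368 \left(E{\left(r{\left(2 \right)},-5 \right)} + \left(2 + 6\right) 3\right) \left(12 - 6\right) - -24899 = 1368 \left(\left(-1 - \left(\frac{1}{6} + \frac{1}{6} \cdot 2\right)\right) + \left(2 + 6\right) 3\right) \left(12 - 6\right) - -24899 = 1368 \left(\left(-1 - \left(\frac{1}{6} + \frac{1}{3}\right)\right) + 8 \cdot 3\right) 6 + 24899 = 1368 \left(\left(-1 - \frac{1}{2}\right) + 24\right) 6 + 24899 = 1368 \left(- \frac{3}{2} + 24\right) 6 + 24899 = 1368 \cdot \frac{45}{2} \cdot 6 + 24899 = 1368 \cdot 135 + 24899 = 184680 + 24899 = 209579$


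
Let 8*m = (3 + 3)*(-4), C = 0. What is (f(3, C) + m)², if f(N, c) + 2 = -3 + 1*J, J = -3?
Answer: 121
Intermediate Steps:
m = -3 (m = ((3 + 3)*(-4))/8 = (6*(-4))/8 = (⅛)*(-24) = -3)
f(N, c) = -8 (f(N, c) = -2 + (-3 + 1*(-3)) = -2 + (-3 - 3) = -2 - 6 = -8)
(f(3, C) + m)² = (-8 - 3)² = (-11)² = 121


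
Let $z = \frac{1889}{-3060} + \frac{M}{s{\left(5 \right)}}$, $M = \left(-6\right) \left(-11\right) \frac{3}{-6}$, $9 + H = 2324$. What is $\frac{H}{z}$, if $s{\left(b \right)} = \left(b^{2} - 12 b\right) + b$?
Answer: $\frac{7083900}{1477} \approx 4796.1$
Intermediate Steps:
$H = 2315$ ($H = -9 + 2324 = 2315$)
$s{\left(b \right)} = b^{2} - 11 b$
$M = -33$ ($M = 66 \cdot 3 \left(- \frac{1}{6}\right) = 66 \left(- \frac{1}{2}\right) = -33$)
$z = \frac{1477}{3060}$ ($z = \frac{1889}{-3060} - \frac{33}{5 \left(-11 + 5\right)} = 1889 \left(- \frac{1}{3060}\right) - \frac{33}{5 \left(-6\right)} = - \frac{1889}{3060} - \frac{33}{-30} = - \frac{1889}{3060} - - \frac{11}{10} = - \frac{1889}{3060} + \frac{11}{10} = \frac{1477}{3060} \approx 0.48268$)
$\frac{H}{z} = \frac{2315}{\frac{1477}{3060}} = 2315 \cdot \frac{3060}{1477} = \frac{7083900}{1477}$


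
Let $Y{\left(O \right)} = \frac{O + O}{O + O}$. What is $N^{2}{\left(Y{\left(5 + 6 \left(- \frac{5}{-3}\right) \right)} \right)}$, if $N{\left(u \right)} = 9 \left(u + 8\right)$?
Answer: $6561$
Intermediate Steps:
$Y{\left(O \right)} = 1$ ($Y{\left(O \right)} = \frac{2 O}{2 O} = 2 O \frac{1}{2 O} = 1$)
$N{\left(u \right)} = 72 + 9 u$ ($N{\left(u \right)} = 9 \left(8 + u\right) = 72 + 9 u$)
$N^{2}{\left(Y{\left(5 + 6 \left(- \frac{5}{-3}\right) \right)} \right)} = \left(72 + 9 \cdot 1\right)^{2} = \left(72 + 9\right)^{2} = 81^{2} = 6561$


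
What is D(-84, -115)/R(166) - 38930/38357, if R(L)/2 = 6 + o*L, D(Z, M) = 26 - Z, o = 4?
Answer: -4794693/5139838 ≈ -0.93285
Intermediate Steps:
R(L) = 12 + 8*L (R(L) = 2*(6 + 4*L) = 12 + 8*L)
D(-84, -115)/R(166) - 38930/38357 = (26 - 1*(-84))/(12 + 8*166) - 38930/38357 = (26 + 84)/(12 + 1328) - 38930*1/38357 = 110/1340 - 38930/38357 = 110*(1/1340) - 38930/38357 = 11/134 - 38930/38357 = -4794693/5139838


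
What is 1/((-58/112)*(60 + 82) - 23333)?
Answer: -28/655383 ≈ -4.2723e-5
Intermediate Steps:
1/((-58/112)*(60 + 82) - 23333) = 1/(-58*1/112*142 - 23333) = 1/(-29/56*142 - 23333) = 1/(-2059/28 - 23333) = 1/(-655383/28) = -28/655383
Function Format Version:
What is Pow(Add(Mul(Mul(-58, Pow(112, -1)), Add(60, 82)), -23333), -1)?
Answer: Rational(-28, 655383) ≈ -4.2723e-5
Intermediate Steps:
Pow(Add(Mul(Mul(-58, Pow(112, -1)), Add(60, 82)), -23333), -1) = Pow(Add(Mul(Mul(-58, Rational(1, 112)), 142), -23333), -1) = Pow(Add(Mul(Rational(-29, 56), 142), -23333), -1) = Pow(Add(Rational(-2059, 28), -23333), -1) = Pow(Rational(-655383, 28), -1) = Rational(-28, 655383)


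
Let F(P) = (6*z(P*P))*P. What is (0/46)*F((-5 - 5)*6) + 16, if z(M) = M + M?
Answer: 16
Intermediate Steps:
z(M) = 2*M
F(P) = 12*P³ (F(P) = (6*(2*(P*P)))*P = (6*(2*P²))*P = (12*P²)*P = 12*P³)
(0/46)*F((-5 - 5)*6) + 16 = (0/46)*(12*((-5 - 5)*6)³) + 16 = (0*(1/46))*(12*(-10*6)³) + 16 = 0*(12*(-60)³) + 16 = 0*(12*(-216000)) + 16 = 0*(-2592000) + 16 = 0 + 16 = 16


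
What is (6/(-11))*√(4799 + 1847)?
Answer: -6*√6646/11 ≈ -44.467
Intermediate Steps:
(6/(-11))*√(4799 + 1847) = (6*(-1/11))*√6646 = -6*√6646/11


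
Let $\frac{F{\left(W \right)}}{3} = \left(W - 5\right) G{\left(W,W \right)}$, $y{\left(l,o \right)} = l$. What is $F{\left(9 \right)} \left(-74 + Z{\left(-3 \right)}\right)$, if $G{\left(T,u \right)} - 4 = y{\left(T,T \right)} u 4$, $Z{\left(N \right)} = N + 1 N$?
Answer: $-314880$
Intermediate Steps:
$Z{\left(N \right)} = 2 N$ ($Z{\left(N \right)} = N + N = 2 N$)
$G{\left(T,u \right)} = 4 + 4 T u$ ($G{\left(T,u \right)} = 4 + T u 4 = 4 + 4 T u$)
$F{\left(W \right)} = 3 \left(-5 + W\right) \left(4 + 4 W^{2}\right)$ ($F{\left(W \right)} = 3 \left(W - 5\right) \left(4 + 4 W W\right) = 3 \left(-5 + W\right) \left(4 + 4 W^{2}\right)$)
$F{\left(9 \right)} \left(-74 + Z{\left(-3 \right)}\right) = 12 \left(1 + 9^{2}\right) \left(-5 + 9\right) \left(-74 + 2 \left(-3\right)\right) = 12 \left(1 + 81\right) 4 \left(-74 - 6\right) = 12 \cdot 82 \cdot 4 \left(-80\right) = 3936 \left(-80\right) = -314880$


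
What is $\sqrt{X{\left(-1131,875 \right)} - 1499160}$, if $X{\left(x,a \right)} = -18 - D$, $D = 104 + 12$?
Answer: $i \sqrt{1499294} \approx 1224.5 i$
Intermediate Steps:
$D = 116$
$X{\left(x,a \right)} = -134$ ($X{\left(x,a \right)} = -18 - 116 = -134$)
$\sqrt{X{\left(-1131,875 \right)} - 1499160} = \sqrt{-134 - 1499160} = \sqrt{-1499294} = i \sqrt{1499294}$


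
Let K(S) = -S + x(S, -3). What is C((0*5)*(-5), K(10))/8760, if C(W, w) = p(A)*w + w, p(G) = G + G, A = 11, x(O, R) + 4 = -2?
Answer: -46/1095 ≈ -0.042009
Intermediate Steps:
x(O, R) = -6 (x(O, R) = -4 - 2 = -6)
p(G) = 2*G
K(S) = -6 - S (K(S) = -S - 6 = -6 - S)
C(W, w) = 23*w (C(W, w) = (2*11)*w + w = 22*w + w = 23*w)
C((0*5)*(-5), K(10))/8760 = (23*(-6 - 1*10))/8760 = (23*(-6 - 10))*(1/8760) = (23*(-16))*(1/8760) = -368*1/8760 = -46/1095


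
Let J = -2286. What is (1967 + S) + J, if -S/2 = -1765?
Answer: 3211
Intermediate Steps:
S = 3530 (S = -2*(-1765) = 3530)
(1967 + S) + J = (1967 + 3530) - 2286 = 5497 - 2286 = 3211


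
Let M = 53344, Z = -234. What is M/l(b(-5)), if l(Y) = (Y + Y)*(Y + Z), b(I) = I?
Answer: 26672/1195 ≈ 22.320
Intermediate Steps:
l(Y) = 2*Y*(-234 + Y) (l(Y) = (Y + Y)*(Y - 234) = (2*Y)*(-234 + Y) = 2*Y*(-234 + Y))
M/l(b(-5)) = 53344/((2*(-5)*(-234 - 5))) = 53344/((2*(-5)*(-239))) = 53344/2390 = 53344*(1/2390) = 26672/1195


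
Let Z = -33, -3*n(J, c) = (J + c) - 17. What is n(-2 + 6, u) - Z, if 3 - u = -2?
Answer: 107/3 ≈ 35.667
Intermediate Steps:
u = 5 (u = 3 - 1*(-2) = 3 + 2 = 5)
n(J, c) = 17/3 - J/3 - c/3 (n(J, c) = -((J + c) - 17)/3 = -(-17 + J + c)/3 = 17/3 - J/3 - c/3)
n(-2 + 6, u) - Z = (17/3 - (-2 + 6)/3 - ⅓*5) - 1*(-33) = (17/3 - ⅓*4 - 5/3) + 33 = (17/3 - 4/3 - 5/3) + 33 = 8/3 + 33 = 107/3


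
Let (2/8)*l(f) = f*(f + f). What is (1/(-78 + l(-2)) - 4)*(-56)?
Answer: 5180/23 ≈ 225.22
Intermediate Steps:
l(f) = 8*f² (l(f) = 4*(f*(f + f)) = 4*(f*(2*f)) = 4*(2*f²) = 8*f²)
(1/(-78 + l(-2)) - 4)*(-56) = (1/(-78 + 8*(-2)²) - 4)*(-56) = (1/(-78 + 8*4) - 4)*(-56) = (1/(-78 + 32) - 4)*(-56) = (1/(-46) - 4)*(-56) = (-1/46 - 4)*(-56) = -185/46*(-56) = 5180/23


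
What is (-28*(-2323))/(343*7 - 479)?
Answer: 32522/961 ≈ 33.842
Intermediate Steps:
(-28*(-2323))/(343*7 - 479) = 65044/(2401 - 479) = 65044/1922 = 65044*(1/1922) = 32522/961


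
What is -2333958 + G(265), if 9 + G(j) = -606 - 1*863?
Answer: -2335436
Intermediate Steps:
G(j) = -1478 (G(j) = -9 + (-606 - 1*863) = -9 + (-606 - 863) = -9 - 1469 = -1478)
-2333958 + G(265) = -2333958 - 1478 = -2335436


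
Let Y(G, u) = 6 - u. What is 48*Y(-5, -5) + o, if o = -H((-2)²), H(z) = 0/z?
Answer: 528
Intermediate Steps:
H(z) = 0
o = 0 (o = -1*0 = 0)
48*Y(-5, -5) + o = 48*(6 - 1*(-5)) + 0 = 48*(6 + 5) + 0 = 48*11 + 0 = 528 + 0 = 528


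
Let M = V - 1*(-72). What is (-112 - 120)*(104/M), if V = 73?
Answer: -832/5 ≈ -166.40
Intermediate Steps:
M = 145 (M = 73 - 1*(-72) = 73 + 72 = 145)
(-112 - 120)*(104/M) = (-112 - 120)*(104/145) = -24128/145 = -232*104/145 = -832/5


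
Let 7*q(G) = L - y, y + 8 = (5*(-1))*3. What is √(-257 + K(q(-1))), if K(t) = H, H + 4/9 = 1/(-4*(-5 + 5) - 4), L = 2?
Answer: I*√9277/6 ≈ 16.053*I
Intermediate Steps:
y = -23 (y = -8 + (5*(-1))*3 = -8 - 5*3 = -8 - 15 = -23)
H = -25/36 (H = -4/9 + 1/(-4*(-5 + 5) - 4) = -4/9 + 1/(-4*0 - 4) = -4/9 + 1/(0 - 4) = -4/9 + 1/(-4) = -4/9 - ¼ = -25/36 ≈ -0.69444)
q(G) = 25/7 (q(G) = (2 - 1*(-23))/7 = (2 + 23)/7 = (⅐)*25 = 25/7)
K(t) = -25/36
√(-257 + K(q(-1))) = √(-257 - 25/36) = √(-9277/36) = I*√9277/6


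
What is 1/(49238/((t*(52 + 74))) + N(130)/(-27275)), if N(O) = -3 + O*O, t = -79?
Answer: -19392525/107939942 ≈ -0.17966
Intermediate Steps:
N(O) = -3 + O²
1/(49238/((t*(52 + 74))) + N(130)/(-27275)) = 1/(49238/((-79*(52 + 74))) + (-3 + 130²)/(-27275)) = 1/(49238/((-79*126)) + (-3 + 16900)*(-1/27275)) = 1/(49238/(-9954) + 16897*(-1/27275)) = 1/(49238*(-1/9954) - 16897/27275) = 1/(-3517/711 - 16897/27275) = 1/(-107939942/19392525) = -19392525/107939942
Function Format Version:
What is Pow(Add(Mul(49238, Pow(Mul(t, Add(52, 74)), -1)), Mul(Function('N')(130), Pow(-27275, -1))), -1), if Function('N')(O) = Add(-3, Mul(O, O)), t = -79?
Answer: Rational(-19392525, 107939942) ≈ -0.17966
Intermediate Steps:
Function('N')(O) = Add(-3, Pow(O, 2))
Pow(Add(Mul(49238, Pow(Mul(t, Add(52, 74)), -1)), Mul(Function('N')(130), Pow(-27275, -1))), -1) = Pow(Add(Mul(49238, Pow(Mul(-79, Add(52, 74)), -1)), Mul(Add(-3, Pow(130, 2)), Pow(-27275, -1))), -1) = Pow(Add(Mul(49238, Pow(Mul(-79, 126), -1)), Mul(Add(-3, 16900), Rational(-1, 27275))), -1) = Pow(Add(Mul(49238, Pow(-9954, -1)), Mul(16897, Rational(-1, 27275))), -1) = Pow(Add(Mul(49238, Rational(-1, 9954)), Rational(-16897, 27275)), -1) = Pow(Add(Rational(-3517, 711), Rational(-16897, 27275)), -1) = Pow(Rational(-107939942, 19392525), -1) = Rational(-19392525, 107939942)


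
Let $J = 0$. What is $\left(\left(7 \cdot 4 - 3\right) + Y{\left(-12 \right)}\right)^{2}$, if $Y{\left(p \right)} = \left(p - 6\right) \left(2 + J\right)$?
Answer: $121$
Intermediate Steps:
$Y{\left(p \right)} = -12 + 2 p$ ($Y{\left(p \right)} = \left(p - 6\right) \left(2 + 0\right) = \left(-6 + p\right) 2 = -12 + 2 p$)
$\left(\left(7 \cdot 4 - 3\right) + Y{\left(-12 \right)}\right)^{2} = \left(\left(7 \cdot 4 - 3\right) + \left(-12 + 2 \left(-12\right)\right)\right)^{2} = \left(\left(28 - 3\right) - 36\right)^{2} = \left(25 - 36\right)^{2} = \left(-11\right)^{2} = 121$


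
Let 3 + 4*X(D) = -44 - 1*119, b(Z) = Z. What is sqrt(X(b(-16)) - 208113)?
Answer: I*sqrt(832618)/2 ≈ 456.24*I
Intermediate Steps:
X(D) = -83/2 (X(D) = -3/4 + (-44 - 1*119)/4 = -3/4 + (-44 - 119)/4 = -3/4 + (1/4)*(-163) = -3/4 - 163/4 = -83/2)
sqrt(X(b(-16)) - 208113) = sqrt(-83/2 - 208113) = sqrt(-416309/2) = I*sqrt(832618)/2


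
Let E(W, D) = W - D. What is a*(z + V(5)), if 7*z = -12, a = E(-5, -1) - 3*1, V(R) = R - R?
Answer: 12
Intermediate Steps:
V(R) = 0
a = -7 (a = (-5 - 1*(-1)) - 3*1 = (-5 + 1) - 3 = -4 - 3 = -7)
z = -12/7 (z = (⅐)*(-12) = -12/7 ≈ -1.7143)
a*(z + V(5)) = -7*(-12/7 + 0) = -7*(-12/7) = 12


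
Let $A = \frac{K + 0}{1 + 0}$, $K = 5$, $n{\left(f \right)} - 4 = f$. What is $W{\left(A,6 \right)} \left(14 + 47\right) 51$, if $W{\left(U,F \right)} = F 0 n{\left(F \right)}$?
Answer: $0$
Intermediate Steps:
$n{\left(f \right)} = 4 + f$
$A = 5$ ($A = \frac{5 + 0}{1 + 0} = \frac{5}{1} = 5 \cdot 1 = 5$)
$W{\left(U,F \right)} = 0$ ($W{\left(U,F \right)} = F 0 \left(4 + F\right) = 0 \left(4 + F\right) = 0$)
$W{\left(A,6 \right)} \left(14 + 47\right) 51 = 0 \left(14 + 47\right) 51 = 0 \cdot 61 \cdot 51 = 0 \cdot 51 = 0$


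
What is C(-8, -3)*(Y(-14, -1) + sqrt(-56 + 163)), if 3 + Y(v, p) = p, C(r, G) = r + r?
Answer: 64 - 16*sqrt(107) ≈ -101.51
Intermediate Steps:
C(r, G) = 2*r
Y(v, p) = -3 + p
C(-8, -3)*(Y(-14, -1) + sqrt(-56 + 163)) = (2*(-8))*((-3 - 1) + sqrt(-56 + 163)) = -16*(-4 + sqrt(107)) = 64 - 16*sqrt(107)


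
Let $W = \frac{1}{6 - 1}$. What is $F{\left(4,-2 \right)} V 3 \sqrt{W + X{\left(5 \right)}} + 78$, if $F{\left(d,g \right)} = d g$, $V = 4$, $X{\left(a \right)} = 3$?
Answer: $78 - \frac{384 \sqrt{5}}{5} \approx -93.73$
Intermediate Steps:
$W = \frac{1}{5} \approx 0.2$
$F{\left(4,-2 \right)} V 3 \sqrt{W + X{\left(5 \right)}} + 78 = 4 \left(-2\right) 4 \cdot 3 \sqrt{\frac{1}{5} + 3} + 78 = - 8 \cdot 12 \sqrt{\frac{16}{5}} + 78 = - 8 \cdot 12 \frac{4 \sqrt{5}}{5} + 78 = - 8 \frac{48 \sqrt{5}}{5} + 78 = - \frac{384 \sqrt{5}}{5} + 78 = 78 - \frac{384 \sqrt{5}}{5}$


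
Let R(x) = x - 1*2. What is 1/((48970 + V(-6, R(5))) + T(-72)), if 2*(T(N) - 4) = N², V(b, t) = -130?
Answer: 1/51436 ≈ 1.9442e-5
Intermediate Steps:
R(x) = -2 + x (R(x) = x - 2 = -2 + x)
T(N) = 4 + N²/2
1/((48970 + V(-6, R(5))) + T(-72)) = 1/((48970 - 130) + (4 + (½)*(-72)²)) = 1/(48840 + (4 + (½)*5184)) = 1/(48840 + (4 + 2592)) = 1/(48840 + 2596) = 1/51436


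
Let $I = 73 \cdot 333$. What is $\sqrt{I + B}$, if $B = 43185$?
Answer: $\sqrt{67494} \approx 259.8$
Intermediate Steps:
$I = 24309$
$\sqrt{I + B} = \sqrt{24309 + 43185} = \sqrt{67494}$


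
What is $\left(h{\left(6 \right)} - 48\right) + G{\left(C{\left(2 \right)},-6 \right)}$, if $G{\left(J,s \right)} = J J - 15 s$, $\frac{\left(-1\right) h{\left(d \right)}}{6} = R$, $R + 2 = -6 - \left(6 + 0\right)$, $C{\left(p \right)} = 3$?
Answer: $135$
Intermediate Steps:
$R = -14$ ($R = -2 - 12 = -14$)
$h{\left(d \right)} = 84$ ($h{\left(d \right)} = \left(-6\right) \left(-14\right) = 84$)
$G{\left(J,s \right)} = J^{2} - 15 s$
$\left(h{\left(6 \right)} - 48\right) + G{\left(C{\left(2 \right)},-6 \right)} = \left(84 - 48\right) + \left(3^{2} - -90\right) = 36 + \left(9 + 90\right) = 36 + 99 = 135$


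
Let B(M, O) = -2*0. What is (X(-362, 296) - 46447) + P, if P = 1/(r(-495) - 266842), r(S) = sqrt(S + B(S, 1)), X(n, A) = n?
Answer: -3333018624029173/71204653459 - 3*I*sqrt(55)/71204653459 ≈ -46809.0 - 3.1246e-10*I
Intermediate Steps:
B(M, O) = 0
r(S) = sqrt(S) (r(S) = sqrt(S + 0) = sqrt(S))
P = 1/(-266842 + 3*I*sqrt(55)) (P = 1/(sqrt(-495) - 266842) = 1/(3*I*sqrt(55) - 266842) = 1/(-266842 + 3*I*sqrt(55)) ≈ -3.7475e-6 - 3.1e-10*I)
(X(-362, 296) - 46447) + P = (-362 - 46447) + (-266842/71204653459 - 3*I*sqrt(55)/71204653459) = -46809 + (-266842/71204653459 - 3*I*sqrt(55)/71204653459) = -3333018624029173/71204653459 - 3*I*sqrt(55)/71204653459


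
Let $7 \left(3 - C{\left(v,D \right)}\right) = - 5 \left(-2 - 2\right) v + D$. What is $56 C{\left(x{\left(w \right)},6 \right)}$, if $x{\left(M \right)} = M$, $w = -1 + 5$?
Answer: $-520$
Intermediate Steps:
$w = 4$
$C{\left(v,D \right)} = 3 - \frac{20 v}{7} - \frac{D}{7}$ ($C{\left(v,D \right)} = 3 - \frac{- 5 \left(-2 - 2\right) v + D}{7} = 3 - \frac{\left(-5\right) \left(-4\right) v + D}{7} = 3 - \frac{20 v + D}{7} = 3 - \frac{D + 20 v}{7} = 3 - \left(\frac{D}{7} + \frac{20 v}{7}\right) = 3 - \frac{20 v}{7} - \frac{D}{7}$)
$56 C{\left(x{\left(w \right)},6 \right)} = 56 \left(3 - \frac{80}{7} - \frac{6}{7}\right) = 56 \left(- \frac{65}{7}\right) = -520$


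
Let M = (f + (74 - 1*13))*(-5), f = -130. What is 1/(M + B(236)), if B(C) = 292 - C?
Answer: 1/401 ≈ 0.0024938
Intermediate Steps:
M = 345 (M = (-130 + (74 - 1*13))*(-5) = (-130 + (74 - 13))*(-5) = (-130 + 61)*(-5) = -69*(-5) = 345)
1/(M + B(236)) = 1/(345 + (292 - 1*236)) = 1/(345 + (292 - 236)) = 1/(345 + 56) = 1/401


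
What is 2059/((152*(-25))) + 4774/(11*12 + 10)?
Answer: 8924411/269800 ≈ 33.078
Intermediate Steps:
2059/((152*(-25))) + 4774/(11*12 + 10) = 2059/(-3800) + 4774/(132 + 10) = 2059*(-1/3800) + 4774/142 = -2059/3800 + 4774*(1/142) = -2059/3800 + 2387/71 = 8924411/269800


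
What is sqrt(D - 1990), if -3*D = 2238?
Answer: 12*I*sqrt(19) ≈ 52.307*I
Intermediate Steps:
D = -746 (D = -1/3*2238 = -746)
sqrt(D - 1990) = sqrt(-746 - 1990) = sqrt(-2736) = 12*I*sqrt(19)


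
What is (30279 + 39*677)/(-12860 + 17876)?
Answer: 9447/836 ≈ 11.300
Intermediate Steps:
(30279 + 39*677)/(-12860 + 17876) = (30279 + 26403)/5016 = 56682*(1/5016) = 9447/836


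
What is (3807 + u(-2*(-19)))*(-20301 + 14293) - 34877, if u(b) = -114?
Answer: -22222421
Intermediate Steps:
(3807 + u(-2*(-19)))*(-20301 + 14293) - 34877 = (3807 - 114)*(-20301 + 14293) - 34877 = 3693*(-6008) - 34877 = -22187544 - 34877 = -22222421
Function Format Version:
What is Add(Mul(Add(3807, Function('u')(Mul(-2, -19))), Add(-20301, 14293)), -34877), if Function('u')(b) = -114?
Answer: -22222421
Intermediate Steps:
Add(Mul(Add(3807, Function('u')(Mul(-2, -19))), Add(-20301, 14293)), -34877) = Add(Mul(Add(3807, -114), Add(-20301, 14293)), -34877) = Add(Mul(3693, -6008), -34877) = Add(-22187544, -34877) = -22222421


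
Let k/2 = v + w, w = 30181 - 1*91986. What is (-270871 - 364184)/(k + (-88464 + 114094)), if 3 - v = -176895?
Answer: -211685/85272 ≈ -2.4825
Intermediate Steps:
w = -61805 (w = 30181 - 91986 = -61805)
v = 176898 (v = 3 - 1*(-176895) = 3 + 176895 = 176898)
k = 230186 (k = 2*(176898 - 61805) = 2*115093 = 230186)
(-270871 - 364184)/(k + (-88464 + 114094)) = (-270871 - 364184)/(230186 + (-88464 + 114094)) = -635055/(230186 + 25630) = -635055/255816 = -635055*1/255816 = -211685/85272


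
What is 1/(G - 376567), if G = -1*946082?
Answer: -1/1322649 ≈ -7.5606e-7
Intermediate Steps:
G = -946082
1/(G - 376567) = 1/(-946082 - 376567) = 1/(-1322649) = -1/1322649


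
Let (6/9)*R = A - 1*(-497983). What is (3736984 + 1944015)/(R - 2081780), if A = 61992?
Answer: -11361998/2483635 ≈ -4.5747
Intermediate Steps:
R = 1679925/2 (R = 3*(61992 - 1*(-497983))/2 = 3*(61992 + 497983)/2 = (3/2)*559975 = 1679925/2 ≈ 8.3996e+5)
(3736984 + 1944015)/(R - 2081780) = (3736984 + 1944015)/(1679925/2 - 2081780) = 5680999/(-2483635/2) = 5680999*(-2/2483635) = -11361998/2483635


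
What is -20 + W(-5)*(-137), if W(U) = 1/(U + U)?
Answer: -63/10 ≈ -6.3000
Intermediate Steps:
W(U) = 1/(2*U)
-20 + W(-5)*(-137) = -20 + ((1/2)/(-5))*(-137) = -20 + ((1/2)*(-1/5))*(-137) = -20 - 1/10*(-137) = -20 + 137/10 = -63/10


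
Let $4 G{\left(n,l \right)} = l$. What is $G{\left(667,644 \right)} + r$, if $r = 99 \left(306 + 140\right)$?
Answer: $44315$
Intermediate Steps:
$G{\left(n,l \right)} = \frac{l}{4}$
$r = 44154$ ($r = 99 \cdot 446 = 44154$)
$G{\left(667,644 \right)} + r = \frac{1}{4} \cdot 644 + 44154 = 161 + 44154 = 44315$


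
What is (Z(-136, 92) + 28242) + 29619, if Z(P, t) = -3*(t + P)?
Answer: 57993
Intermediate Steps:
Z(P, t) = -3*P - 3*t (Z(P, t) = -3*(P + t) = -3*P - 3*t)
(Z(-136, 92) + 28242) + 29619 = ((-3*(-136) - 3*92) + 28242) + 29619 = ((408 - 276) + 28242) + 29619 = (132 + 28242) + 29619 = 28374 + 29619 = 57993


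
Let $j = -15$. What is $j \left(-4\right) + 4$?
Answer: $64$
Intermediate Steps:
$j \left(-4\right) + 4 = \left(-15\right) \left(-4\right) + 4 = 60 + 4 = 64$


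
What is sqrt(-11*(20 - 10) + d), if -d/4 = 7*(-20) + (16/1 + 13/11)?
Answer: 3*sqrt(5126)/11 ≈ 19.526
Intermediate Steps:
d = 5404/11 (d = -4*(7*(-20) + (16/1 + 13/11)) = -4*(-140 + (16*1 + 13*(1/11))) = -4*(-140 + (16 + 13/11)) = -4*(-140 + 189/11) = -4*(-1351/11) = 5404/11 ≈ 491.27)
sqrt(-11*(20 - 10) + d) = sqrt(-11*(20 - 10) + 5404/11) = sqrt(-11*10 + 5404/11) = sqrt(-110 + 5404/11) = sqrt(4194/11) = 3*sqrt(5126)/11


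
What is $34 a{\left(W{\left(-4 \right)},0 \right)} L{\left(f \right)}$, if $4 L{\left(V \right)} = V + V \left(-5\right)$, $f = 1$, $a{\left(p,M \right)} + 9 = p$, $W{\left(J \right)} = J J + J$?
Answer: $-102$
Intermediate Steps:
$W{\left(J \right)} = J + J^{2}$ ($W{\left(J \right)} = J^{2} + J = J + J^{2}$)
$a{\left(p,M \right)} = -9 + p$
$L{\left(V \right)} = - V$ ($L{\left(V \right)} = \frac{V + V \left(-5\right)}{4} = \frac{V - 5 V}{4} = \frac{\left(-4\right) V}{4} = - V$)
$34 a{\left(W{\left(-4 \right)},0 \right)} L{\left(f \right)} = 34 \left(-9 - 4 \left(1 - 4\right)\right) \left(\left(-1\right) 1\right) = 34 \left(-9 - -12\right) \left(-1\right) = 34 \left(-9 + 12\right) \left(-1\right) = 34 \cdot 3 \left(-1\right) = 102 \left(-1\right) = -102$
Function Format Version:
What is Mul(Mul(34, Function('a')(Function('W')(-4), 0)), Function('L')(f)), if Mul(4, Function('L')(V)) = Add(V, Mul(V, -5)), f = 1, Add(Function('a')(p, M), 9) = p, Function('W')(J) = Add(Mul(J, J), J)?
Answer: -102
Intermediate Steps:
Function('W')(J) = Add(J, Pow(J, 2)) (Function('W')(J) = Add(Pow(J, 2), J) = Add(J, Pow(J, 2)))
Function('a')(p, M) = Add(-9, p)
Function('L')(V) = Mul(-1, V) (Function('L')(V) = Mul(Rational(1, 4), Add(V, Mul(V, -5))) = Mul(Rational(1, 4), Add(V, Mul(-5, V))) = Mul(Rational(1, 4), Mul(-4, V)) = Mul(-1, V))
Mul(Mul(34, Function('a')(Function('W')(-4), 0)), Function('L')(f)) = Mul(Mul(34, Add(-9, Mul(-4, Add(1, -4)))), Mul(-1, 1)) = Mul(Mul(34, Add(-9, Mul(-4, -3))), -1) = Mul(Mul(34, Add(-9, 12)), -1) = Mul(Mul(34, 3), -1) = Mul(102, -1) = -102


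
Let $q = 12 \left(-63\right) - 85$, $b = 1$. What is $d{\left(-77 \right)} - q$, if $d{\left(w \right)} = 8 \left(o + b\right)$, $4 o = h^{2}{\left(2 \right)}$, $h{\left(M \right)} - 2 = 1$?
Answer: $867$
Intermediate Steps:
$h{\left(M \right)} = 3$ ($h{\left(M \right)} = 2 + 1 = 3$)
$o = \frac{9}{4}$ ($o = \frac{3^{2}}{4} = \frac{1}{4} \cdot 9 = \frac{9}{4} \approx 2.25$)
$q = -841$ ($q = -756 - 85 = -841$)
$d{\left(w \right)} = 26$ ($d{\left(w \right)} = 8 \left(\frac{9}{4} + 1\right) = 8 \cdot \frac{13}{4} = 26$)
$d{\left(-77 \right)} - q = 26 - -841 = 26 + 841 = 867$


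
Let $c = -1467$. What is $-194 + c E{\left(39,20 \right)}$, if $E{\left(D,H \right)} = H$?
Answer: $-29534$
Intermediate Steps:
$-194 + c E{\left(39,20 \right)} = -194 - 29340 = -29534$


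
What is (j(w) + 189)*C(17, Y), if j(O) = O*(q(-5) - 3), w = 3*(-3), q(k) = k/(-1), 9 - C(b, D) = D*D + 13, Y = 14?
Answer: -34200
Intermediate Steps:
C(b, D) = -4 - D**2 (C(b, D) = 9 - (D*D + 13) = 9 - (D**2 + 13) = 9 - (13 + D**2) = 9 + (-13 - D**2) = -4 - D**2)
q(k) = -k (q(k) = k*(-1) = -k)
w = -9
j(O) = 2*O (j(O) = O*(-1*(-5) - 3) = O*(5 - 3) = O*2 = 2*O)
(j(w) + 189)*C(17, Y) = (2*(-9) + 189)*(-4 - 1*14**2) = (-18 + 189)*(-4 - 1*196) = 171*(-4 - 196) = 171*(-200) = -34200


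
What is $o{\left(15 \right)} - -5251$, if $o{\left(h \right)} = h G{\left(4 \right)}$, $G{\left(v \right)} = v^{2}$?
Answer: $5491$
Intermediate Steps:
$o{\left(h \right)} = 16 h$ ($o{\left(h \right)} = h 4^{2} = h 16 = 16 h$)
$o{\left(15 \right)} - -5251 = 16 \cdot 15 - -5251 = 240 + 5251 = 5491$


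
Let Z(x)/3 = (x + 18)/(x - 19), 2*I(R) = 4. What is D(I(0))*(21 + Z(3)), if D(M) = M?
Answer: 273/8 ≈ 34.125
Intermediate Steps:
I(R) = 2 (I(R) = (½)*4 = 2)
Z(x) = 3*(18 + x)/(-19 + x) (Z(x) = 3*((x + 18)/(x - 19)) = 3*((18 + x)/(-19 + x)) = 3*(18 + x)/(-19 + x))
D(I(0))*(21 + Z(3)) = 2*(21 + 3*(18 + 3)/(-19 + 3)) = 2*(21 + 3*21/(-16)) = 2*(21 + 3*(-1/16)*21) = 2*(21 - 63/16) = 2*(273/16) = 273/8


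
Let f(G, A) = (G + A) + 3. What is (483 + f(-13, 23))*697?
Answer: 345712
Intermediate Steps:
f(G, A) = 3 + A + G (f(G, A) = (A + G) + 3 = 3 + A + G)
(483 + f(-13, 23))*697 = (483 + (3 + 23 - 13))*697 = (483 + 13)*697 = 496*697 = 345712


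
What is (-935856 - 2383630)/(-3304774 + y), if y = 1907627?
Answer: 3319486/1397147 ≈ 2.3759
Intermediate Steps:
(-935856 - 2383630)/(-3304774 + y) = (-935856 - 2383630)/(-3304774 + 1907627) = -3319486/(-1397147) = -3319486*(-1/1397147) = 3319486/1397147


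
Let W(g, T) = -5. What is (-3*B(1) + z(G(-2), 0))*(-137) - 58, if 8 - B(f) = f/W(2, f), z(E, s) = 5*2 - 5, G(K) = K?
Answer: 13136/5 ≈ 2627.2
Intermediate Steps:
z(E, s) = 5 (z(E, s) = 10 - 5 = 5)
B(f) = 8 + f/5 (B(f) = 8 - f/(-5) = 8 - f*(-1)/5 = 8 - (-1)*f/5 = 8 + f/5)
(-3*B(1) + z(G(-2), 0))*(-137) - 58 = (-3*(8 + (1/5)*1) + 5)*(-137) - 58 = (-3*(8 + 1/5) + 5)*(-137) - 58 = (-3*41/5 + 5)*(-137) - 58 = (-123/5 + 5)*(-137) - 58 = -98/5*(-137) - 58 = 13426/5 - 58 = 13136/5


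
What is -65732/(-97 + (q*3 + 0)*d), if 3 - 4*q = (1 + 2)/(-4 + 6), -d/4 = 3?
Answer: 131464/221 ≈ 594.86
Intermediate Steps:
d = -12 (d = -4*3 = -12)
q = 3/8 (q = 3/4 - (1 + 2)/(4*(-4 + 6)) = 3/4 - 3/(4*2) = 3/4 - 1/4*3/2 = 3/4 - 3/8 = 3/8 ≈ 0.37500)
-65732/(-97 + (q*3 + 0)*d) = -65732/(-97 + ((3/8)*3 + 0)*(-12)) = -65732/(-97 + (9/8 + 0)*(-12)) = -65732/(-97 + (9/8)*(-12)) = -65732/(-97 - 27/2) = -65732/(-221/2) = -65732*(-2/221) = 131464/221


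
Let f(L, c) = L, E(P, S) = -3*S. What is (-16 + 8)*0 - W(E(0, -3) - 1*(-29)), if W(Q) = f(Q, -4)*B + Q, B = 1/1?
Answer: -76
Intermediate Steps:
B = 1
W(Q) = 2*Q (W(Q) = Q*1 + Q = Q + Q = 2*Q)
(-16 + 8)*0 - W(E(0, -3) - 1*(-29)) = (-16 + 8)*0 - 2*(-3*(-3) - 1*(-29)) = -8*0 - 2*(9 + 29) = 0 - 2*38 = 0 - 1*76 = 0 - 76 = -76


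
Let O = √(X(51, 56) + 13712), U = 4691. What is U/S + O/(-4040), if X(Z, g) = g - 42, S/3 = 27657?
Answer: 4691/82971 - √13726/4040 ≈ 0.027538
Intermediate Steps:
S = 82971 (S = 3*27657 = 82971)
X(Z, g) = -42 + g
O = √13726 (O = √((-42 + 56) + 13712) = √(14 + 13712) = √13726 ≈ 117.16)
U/S + O/(-4040) = 4691/82971 + √13726/(-4040) = 4691*(1/82971) + √13726*(-1/4040) = 4691/82971 - √13726/4040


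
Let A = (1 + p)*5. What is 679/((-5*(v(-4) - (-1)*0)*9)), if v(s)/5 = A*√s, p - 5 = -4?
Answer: 679*I/4500 ≈ 0.15089*I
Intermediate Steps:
p = 1 (p = 5 - 4 = 1)
A = 10 (A = (1 + 1)*5 = 2*5 = 10)
v(s) = 50*√s (v(s) = 5*(10*√s) = 50*√s)
679/((-5*(v(-4) - (-1)*0)*9)) = 679/((-5*(50*√(-4) - (-1)*0)*9)) = 679/((-5*(50*(2*I) - 1*0)*9)) = 679/((-5*(100*I + 0)*9)) = 679/((-500*I*9)) = 679/((-4500*I)) = 679*(I/4500) = 679*I/4500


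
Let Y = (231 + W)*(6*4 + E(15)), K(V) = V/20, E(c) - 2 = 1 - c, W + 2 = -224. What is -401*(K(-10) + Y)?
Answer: -47719/2 ≈ -23860.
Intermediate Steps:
W = -226 (W = -2 - 224 = -226)
E(c) = 3 - c (E(c) = 2 + (1 - c) = 3 - c)
K(V) = V/20 (K(V) = V*(1/20) = V/20)
Y = 60 (Y = (231 - 226)*(6*4 + (3 - 1*15)) = 5*(24 + (3 - 15)) = 5*(24 - 12) = 5*12 = 60)
-401*(K(-10) + Y) = -401*((1/20)*(-10) + 60) = -401*(-1/2 + 60) = -401*119/2 = -47719/2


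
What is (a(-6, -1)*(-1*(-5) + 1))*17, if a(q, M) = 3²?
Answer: 918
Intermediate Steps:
a(q, M) = 9
(a(-6, -1)*(-1*(-5) + 1))*17 = (9*(-1*(-5) + 1))*17 = (9*(5 + 1))*17 = (9*6)*17 = 54*17 = 918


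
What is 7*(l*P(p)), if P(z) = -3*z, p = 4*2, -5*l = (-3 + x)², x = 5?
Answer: 672/5 ≈ 134.40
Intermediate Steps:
l = -⅘ (l = -(-3 + 5)²/5 = -⅕*2² = -⅕*4 = -⅘ ≈ -0.80000)
p = 8
7*(l*P(p)) = 7*(-(-12)*8/5) = 7*(-⅘*(-24)) = 7*(96/5) = 672/5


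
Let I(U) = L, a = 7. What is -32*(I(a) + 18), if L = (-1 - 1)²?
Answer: -704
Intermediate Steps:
L = 4 (L = (-2)² = 4)
I(U) = 4
-32*(I(a) + 18) = -32*(4 + 18) = -32*22 = -704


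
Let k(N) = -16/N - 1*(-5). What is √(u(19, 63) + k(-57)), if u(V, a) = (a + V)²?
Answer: √21863433/57 ≈ 82.032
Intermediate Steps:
k(N) = 5 - 16/N (k(N) = -16/N + 5 = 5 - 16/N)
u(V, a) = (V + a)²
√(u(19, 63) + k(-57)) = √((19 + 63)² + (5 - 16/(-57))) = √(82² + (5 - 16*(-1/57))) = √(6724 + (5 + 16/57)) = √(6724 + 301/57) = √(383569/57) = √21863433/57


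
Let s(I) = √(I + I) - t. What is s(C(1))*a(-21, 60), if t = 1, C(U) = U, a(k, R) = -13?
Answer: 13 - 13*√2 ≈ -5.3848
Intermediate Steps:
s(I) = -1 + √2*√I (s(I) = √(I + I) - 1*1 = √(2*I) - 1 = √2*√I - 1 = -1 + √2*√I)
s(C(1))*a(-21, 60) = (-1 + √2*√1)*(-13) = (-1 + √2*1)*(-13) = (-1 + √2)*(-13) = 13 - 13*√2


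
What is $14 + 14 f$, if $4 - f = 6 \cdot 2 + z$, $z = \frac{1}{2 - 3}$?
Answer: $-84$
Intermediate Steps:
$z = -1$ ($z = \frac{1}{-1} = -1$)
$f = -7$ ($f = 4 - \left(6 \cdot 2 - 1\right) = 4 - \left(12 - 1\right) = 4 - 11 = -7$)
$14 + 14 f = 14 + 14 \left(-7\right) = 14 - 98 = -84$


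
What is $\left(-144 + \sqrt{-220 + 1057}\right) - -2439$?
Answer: $2295 + 3 \sqrt{93} \approx 2323.9$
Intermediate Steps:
$\left(-144 + \sqrt{-220 + 1057}\right) - -2439 = \left(-144 + \sqrt{837}\right) + 2439 = \left(-144 + 3 \sqrt{93}\right) + 2439 = 2295 + 3 \sqrt{93}$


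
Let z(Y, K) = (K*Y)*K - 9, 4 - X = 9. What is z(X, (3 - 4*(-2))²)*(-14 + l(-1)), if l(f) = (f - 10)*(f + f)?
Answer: -585712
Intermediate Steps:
X = -5 (X = 4 - 1*9 = 4 - 9 = -5)
z(Y, K) = -9 + Y*K² (z(Y, K) = Y*K² - 9 = -9 + Y*K²)
l(f) = 2*f*(-10 + f) (l(f) = (-10 + f)*(2*f) = 2*f*(-10 + f))
z(X, (3 - 4*(-2))²)*(-14 + l(-1)) = (-9 - 5*(3 - 4*(-2))⁴)*(-14 + 2*(-1)*(-10 - 1)) = (-9 - 5*(3 + 8)⁴)*(-14 + 2*(-1)*(-11)) = (-9 - 5*(11²)²)*(-14 + 22) = (-9 - 5*121²)*8 = (-9 - 5*14641)*8 = (-9 - 73205)*8 = -73214*8 = -585712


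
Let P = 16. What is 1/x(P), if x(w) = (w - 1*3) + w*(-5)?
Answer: -1/67 ≈ -0.014925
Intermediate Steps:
x(w) = -3 - 4*w (x(w) = (w - 3) - 5*w = (-3 + w) - 5*w = -3 - 4*w)
1/x(P) = 1/(-3 - 4*16) = 1/(-3 - 64) = 1/(-67) = -1/67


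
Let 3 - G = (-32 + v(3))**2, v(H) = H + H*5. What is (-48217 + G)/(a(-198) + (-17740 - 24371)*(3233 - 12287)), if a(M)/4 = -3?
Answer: -24205/190636491 ≈ -0.00012697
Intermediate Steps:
v(H) = 6*H (v(H) = H + 5*H = 6*H)
a(M) = -12 (a(M) = 4*(-3) = -12)
G = -193 (G = 3 - (-32 + 6*3)**2 = 3 - (-32 + 18)**2 = 3 - 1*(-14)**2 = 3 - 1*196 = 3 - 196 = -193)
(-48217 + G)/(a(-198) + (-17740 - 24371)*(3233 - 12287)) = (-48217 - 193)/(-12 + (-17740 - 24371)*(3233 - 12287)) = -48410/(-12 - 42111*(-9054)) = -48410/(-12 + 381272994) = -48410/381272982 = -48410*1/381272982 = -24205/190636491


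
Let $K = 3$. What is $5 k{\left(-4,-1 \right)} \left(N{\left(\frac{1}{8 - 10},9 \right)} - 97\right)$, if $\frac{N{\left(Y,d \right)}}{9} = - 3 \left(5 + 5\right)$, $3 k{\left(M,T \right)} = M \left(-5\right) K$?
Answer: $-36700$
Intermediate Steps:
$k{\left(M,T \right)} = - 5 M$ ($k{\left(M,T \right)} = \frac{M \left(-5\right) 3}{3} = \frac{- 5 M 3}{3} = \frac{\left(-15\right) M}{3} = - 5 M$)
$N{\left(Y,d \right)} = -270$ ($N{\left(Y,d \right)} = 9 \left(- 3 \left(5 + 5\right)\right) = 9 \left(\left(-3\right) 10\right) = 9 \left(-30\right) = -270$)
$5 k{\left(-4,-1 \right)} \left(N{\left(\frac{1}{8 - 10},9 \right)} - 97\right) = 5 \left(\left(-5\right) \left(-4\right)\right) \left(-270 - 97\right) = 5 \cdot 20 \left(-367\right) = 100 \left(-367\right) = -36700$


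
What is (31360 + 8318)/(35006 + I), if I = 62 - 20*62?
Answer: 6613/5638 ≈ 1.1729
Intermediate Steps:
I = -1178 (I = 62 - 1240 = -1178)
(31360 + 8318)/(35006 + I) = (31360 + 8318)/(35006 - 1178) = 39678/33828 = 39678*(1/33828) = 6613/5638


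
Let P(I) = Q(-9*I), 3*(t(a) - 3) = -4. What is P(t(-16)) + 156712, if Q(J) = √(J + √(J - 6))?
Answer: 156712 + √(-15 + I*√21) ≈ 1.5671e+5 + 3.9169*I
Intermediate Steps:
t(a) = 5/3 (t(a) = 3 + (⅓)*(-4) = 3 - 4/3 = 5/3)
Q(J) = √(J + √(-6 + J))
P(I) = √(√(-6 - 9*I) - 9*I) (P(I) = √(-9*I + √(-6 - 9*I)) = √(√(-6 - 9*I) - 9*I))
P(t(-16)) + 156712 = √(-9*5/3 + √3*√(-2 - 3*5/3)) + 156712 = √(-15 + √3*√(-2 - 5)) + 156712 = √(-15 + √3*√(-7)) + 156712 = √(-15 + √3*(I*√7)) + 156712 = √(-15 + I*√21) + 156712 = 156712 + √(-15 + I*√21)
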